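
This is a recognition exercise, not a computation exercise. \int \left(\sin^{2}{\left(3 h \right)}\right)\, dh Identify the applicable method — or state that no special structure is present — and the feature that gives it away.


Diagnosis: a trigonometric identity — even powers like \sin^{2}{\left(3 h \right)} never integrate directly; the half-angle identity lowers the degree first.


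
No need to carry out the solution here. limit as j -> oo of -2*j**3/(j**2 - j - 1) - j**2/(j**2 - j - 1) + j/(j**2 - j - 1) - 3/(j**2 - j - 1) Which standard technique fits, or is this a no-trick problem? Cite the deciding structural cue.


Verdict: dominant-term comparison — divide through by the highest power of j; every lower-order term dies and the dominant terms decide the limit. l'Hôpital's at-infinity variant applies to the expression viewed as a single quotient; the leading-term comparison is the direct route.


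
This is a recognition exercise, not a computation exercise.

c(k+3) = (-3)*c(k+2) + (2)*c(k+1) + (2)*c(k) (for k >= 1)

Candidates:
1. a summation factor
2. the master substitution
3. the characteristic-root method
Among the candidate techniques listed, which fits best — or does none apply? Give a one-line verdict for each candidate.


Technique: the characteristic-root method — the recurrence treats every index alike (constant coefficients, no forcing) — precisely the regime where r^k trials close it.
- a summation factor — the recurrence reaches back more than one step, outside the first-order family a summation factor normalizes.
- the master substitution: the recursive argument is a shift of the index, not a fixed fraction of it.
- the characteristic-root method: applies; the problem has the shape this method handles.


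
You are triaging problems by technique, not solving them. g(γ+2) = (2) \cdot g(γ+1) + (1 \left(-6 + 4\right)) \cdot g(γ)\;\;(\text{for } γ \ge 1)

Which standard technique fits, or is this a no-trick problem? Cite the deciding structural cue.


Method: the characteristic-root method — linear, homogeneous, constant coefficients: solutions of the form r^γ exist — find the roots of the characteristic polynomial.


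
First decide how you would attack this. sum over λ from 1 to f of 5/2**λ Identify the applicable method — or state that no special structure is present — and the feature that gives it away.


Verdict: the geometric series formula — consecutive terms stand in a fixed index-free ratio — the geometric sum formula closes it.


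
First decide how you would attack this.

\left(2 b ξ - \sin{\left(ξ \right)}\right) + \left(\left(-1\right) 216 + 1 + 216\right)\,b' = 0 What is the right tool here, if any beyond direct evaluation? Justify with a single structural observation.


Diagnosis: a linear integrating factor — the unknown enters only to the first power against a nonzero forcing term — the integrating-factor template applies directly.


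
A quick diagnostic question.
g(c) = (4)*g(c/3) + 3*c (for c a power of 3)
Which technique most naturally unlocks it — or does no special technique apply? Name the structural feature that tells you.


Method: the master substitution — the recursive call is at index c/3 rather than a shift, a divide-and-conquer shape — substituting c = 3^m linearizes it.


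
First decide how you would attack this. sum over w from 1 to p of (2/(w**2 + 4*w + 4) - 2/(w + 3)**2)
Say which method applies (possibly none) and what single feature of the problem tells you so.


Diagnosis: telescoping — write out three consecutive terms and watch the interior cancel: the advanced copy one term subtracts reappears as the very next term's leading piece, pair after pair.


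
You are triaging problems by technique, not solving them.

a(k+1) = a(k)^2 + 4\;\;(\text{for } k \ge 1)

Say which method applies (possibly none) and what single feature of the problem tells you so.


Diagnosis: no special technique — the map from one term to the next is curved, not linear, so linear closed-form machinery does not attach.


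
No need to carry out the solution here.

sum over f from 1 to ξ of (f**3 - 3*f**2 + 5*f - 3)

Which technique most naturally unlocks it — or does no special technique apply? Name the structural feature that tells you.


Technique: no special technique — nothing telescopes and nothing is geometric; polynomial terms in f sum term by term.


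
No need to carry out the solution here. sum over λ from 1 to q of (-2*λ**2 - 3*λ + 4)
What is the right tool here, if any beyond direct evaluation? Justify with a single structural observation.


Best approach: no special technique — Faulhaber territory: sum each constant-multiple power of λ with its closed-form formula, no trick required.


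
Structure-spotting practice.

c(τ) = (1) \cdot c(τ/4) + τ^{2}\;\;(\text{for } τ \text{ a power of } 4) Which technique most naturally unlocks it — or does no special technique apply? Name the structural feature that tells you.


Method: the master substitution — treat m = log base 4 of τ as the new clock: one recursion step advances m by one while τ scales by 4.


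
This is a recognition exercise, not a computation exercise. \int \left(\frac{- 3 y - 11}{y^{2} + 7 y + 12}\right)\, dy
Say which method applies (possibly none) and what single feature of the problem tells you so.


Method: partial fractions — y^{2} + 7 y + 12 splits into linear pieces, so the quotient is a sum of simple fractions — decompose before integrating.


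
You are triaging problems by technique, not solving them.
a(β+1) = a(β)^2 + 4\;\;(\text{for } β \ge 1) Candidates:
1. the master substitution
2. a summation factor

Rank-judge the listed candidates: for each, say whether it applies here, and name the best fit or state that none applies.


Verdict: no special technique — the update rule curves (it is not linear in the unknown sequence), so no superposition-based closed form attaches — iterate or study it directly.
- the master substitution: the recursion steps by a constant offset, so exponential reindexing is pointless.
- a summation factor — no summation factor applies — the rule is not linear in the sequence values.


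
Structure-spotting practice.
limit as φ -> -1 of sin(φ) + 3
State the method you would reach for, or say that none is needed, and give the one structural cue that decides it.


Method: no special technique — no zero denominators, no indeterminate clash at -1 — substitute and read off the value.


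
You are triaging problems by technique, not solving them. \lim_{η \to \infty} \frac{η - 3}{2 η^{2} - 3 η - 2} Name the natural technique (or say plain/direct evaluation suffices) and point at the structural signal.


Method: dominant-term comparison — growth-rate triage: the leading powers of η decide the limit, everything else is noise. l'Hôpital's at-infinity variant applies to the expression viewed as a single quotient; the leading-term comparison is the direct route.


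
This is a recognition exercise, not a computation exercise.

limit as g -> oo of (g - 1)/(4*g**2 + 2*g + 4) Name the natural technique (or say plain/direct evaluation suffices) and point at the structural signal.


Diagnosis: dominant-term comparison — at large g only the top-degree terms survive; compare the leading terms and the limit falls out. Differentiating the expression as a single quotient would eventually settle it as well; matching dominant growth settles it immediately.


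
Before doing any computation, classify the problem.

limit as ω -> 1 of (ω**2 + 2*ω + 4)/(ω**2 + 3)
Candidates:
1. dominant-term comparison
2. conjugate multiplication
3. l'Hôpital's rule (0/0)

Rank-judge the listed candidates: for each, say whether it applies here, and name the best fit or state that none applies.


Method: no special technique — no vanishing denominator and no indeterminate clash at the point — evaluation is immediate.
- dominant-term comparison — no dominant power emerges to decide the limit by degree comparison.
- conjugate multiplication: rationalization has no target — no divergent radical difference appears.
- l'Hôpital's rule (0/0) — substituting the point gives a finite value outright — there is no indeterminate clash to repair.


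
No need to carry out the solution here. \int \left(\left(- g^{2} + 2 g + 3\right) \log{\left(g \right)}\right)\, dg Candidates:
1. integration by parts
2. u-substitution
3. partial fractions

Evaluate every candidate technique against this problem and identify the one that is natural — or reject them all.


Technique: integration by parts — one parts step with u = \log{\left(g \right)} trades the logarithm for an algebraic integrand.
- integration by parts — yes — fits the structure here.
- u-substitution — no subexpression of the integrand serves as a whole-integral substitution inner — individual terms may offer their own, but none carries its derivative as a factor of the full integrand; a working change of variable would have to be constructed from outside the expression.
- partial fractions: the expression is not a ratio of polynomials that decomposes further.


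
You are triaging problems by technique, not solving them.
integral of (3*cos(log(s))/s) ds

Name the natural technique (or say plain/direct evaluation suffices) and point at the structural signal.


Best approach: u-substitution — collected, the integrand has one factor that is, up to a constant, the derivative of an inner expression the rest depends on — substitute for that inner expression.


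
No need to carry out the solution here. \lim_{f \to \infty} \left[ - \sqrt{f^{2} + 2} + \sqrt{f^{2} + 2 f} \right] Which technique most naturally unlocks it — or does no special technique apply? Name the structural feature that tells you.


Verdict: conjugate multiplication — an infinity-minus-infinity difference with a surviving radical — multiply by the conjugate to cancel the divergence.


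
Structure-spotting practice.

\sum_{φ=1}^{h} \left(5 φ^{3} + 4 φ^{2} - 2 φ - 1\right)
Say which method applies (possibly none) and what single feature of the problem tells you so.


Best approach: no special technique — recognize the absence of structure: constant-multiple powers of φ summed plainly, no special method required.


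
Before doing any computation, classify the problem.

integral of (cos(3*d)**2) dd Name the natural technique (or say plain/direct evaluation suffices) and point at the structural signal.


Best approach: a trigonometric identity — cos(3*d)**2 is the textbook power-reduction case — identities first, antiderivatives second.


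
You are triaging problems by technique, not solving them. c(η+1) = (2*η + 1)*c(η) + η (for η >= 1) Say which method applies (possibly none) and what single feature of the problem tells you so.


Diagnosis: a summation factor — first-order, linear, moving coefficient 2*η + 1: the discrete analogue of an integrating factor handles it.


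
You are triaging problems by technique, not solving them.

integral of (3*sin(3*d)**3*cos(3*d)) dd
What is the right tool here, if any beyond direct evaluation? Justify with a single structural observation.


Method: u-substitution — spotting that 3*cos(3*d) is a constant multiple of the derivative of sin(3*d) is the key observation — substitute u = sin(3*d) and the integral becomes one-dimensional in u.


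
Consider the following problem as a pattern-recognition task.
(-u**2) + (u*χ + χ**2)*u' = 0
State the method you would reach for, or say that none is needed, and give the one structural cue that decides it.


Best approach: the homogeneous substitution — the slope is degree-zero homogeneous: the ratio substitution v = u/χ collapses it. A Bernoulli substitution after rearrangement (possibly exchanging dependent and independent variable) is a fair alternative; the homogeneous route works on the equation as it stands.


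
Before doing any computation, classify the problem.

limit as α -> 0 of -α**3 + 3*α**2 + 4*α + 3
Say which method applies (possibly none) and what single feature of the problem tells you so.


Verdict: no special technique — the expression is continuous at 0 — substitute and evaluate; no indeterminate form appears.


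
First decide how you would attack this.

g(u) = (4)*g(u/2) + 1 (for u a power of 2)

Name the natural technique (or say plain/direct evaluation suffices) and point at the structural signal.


Method: the master substitution — the argument u/2 divides the index by 2; the standard u = 2^m substitution converts it to a constant-shift recurrence.


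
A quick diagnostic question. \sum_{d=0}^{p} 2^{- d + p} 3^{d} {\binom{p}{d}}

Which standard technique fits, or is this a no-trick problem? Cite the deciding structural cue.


Verdict: the binomial theorem — the binomial coefficients weight matched powers of 3 and 2, which is exactly the expansion of a binomial power.


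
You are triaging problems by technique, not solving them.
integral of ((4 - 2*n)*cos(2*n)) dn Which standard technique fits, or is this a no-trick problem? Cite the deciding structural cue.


Best approach: integration by parts — the integrand splits as 4 - 2*n times cos(2*n) — repeatedly differentiating the polynomial part kills it, which is the parts ladder.


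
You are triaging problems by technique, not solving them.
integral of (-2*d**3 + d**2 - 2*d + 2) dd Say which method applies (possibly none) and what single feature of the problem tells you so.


Diagnosis: no special technique — every term is a constant multiple of a power of d; term-wise power-rule integration needs no preliminary transformation.


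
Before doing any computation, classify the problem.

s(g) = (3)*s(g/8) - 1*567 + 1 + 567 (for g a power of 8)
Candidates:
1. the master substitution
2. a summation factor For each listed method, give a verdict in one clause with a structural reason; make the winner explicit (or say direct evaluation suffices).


Method: the master substitution — the call at g/8 makes this multiplicative recursion; the master-style substitution converts it to additive.
- the master substitution: yes, a natural case for it.
- a summation factor — a divided-index call is outside the fixed-shift first-order family a summation factor normalizes.


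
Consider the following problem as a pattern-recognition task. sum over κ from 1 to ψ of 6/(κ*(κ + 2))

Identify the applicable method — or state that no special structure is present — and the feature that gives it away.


Verdict: telescoping — split 6/(κ*(κ + 2)) by partial fractions and the pieces are one function at shifted arguments — interior terms cancel.


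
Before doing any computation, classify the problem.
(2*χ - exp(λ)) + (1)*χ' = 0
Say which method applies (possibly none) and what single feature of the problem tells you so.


Diagnosis: a linear integrating factor — χ enters only linearly with coefficient 2; multiply by exp of the integral of 2 and the left side becomes one derivative.


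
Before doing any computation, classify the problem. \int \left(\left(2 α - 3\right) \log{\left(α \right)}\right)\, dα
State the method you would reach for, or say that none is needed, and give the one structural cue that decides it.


Verdict: integration by parts — one parts step with u = \log{\left(α \right)} trades the logarithm for an algebraic integrand.


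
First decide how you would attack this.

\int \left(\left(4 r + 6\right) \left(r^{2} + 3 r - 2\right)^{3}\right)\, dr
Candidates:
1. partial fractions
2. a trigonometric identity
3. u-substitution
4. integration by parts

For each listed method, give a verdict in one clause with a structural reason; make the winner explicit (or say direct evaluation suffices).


Technique: u-substitution — structure check: outer function, inner expression r^{2} + 3 r - 2, inner derivative as a factor — the classic u = r^{2} + 3 r - 2 pattern. Brute-force expansion works too — the substitution sees the structure instead of grinding through terms.
- partial fractions — there is no rational-function structure to decompose.
- a trigonometric identity — there is no trigonometric structure at all — the integrand carries no sine or cosine to rewrite.
- u-substitution: applicable, and directly so.
- integration by parts — parts would only shuffle a directly integrable integrand.


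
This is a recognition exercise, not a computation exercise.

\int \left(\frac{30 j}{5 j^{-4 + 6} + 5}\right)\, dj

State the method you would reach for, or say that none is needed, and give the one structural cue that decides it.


Method: u-substitution — structure check: outer function, inner expression (5 j^{-4 + 6} + 5), inner derivative as a factor — the classic u = (5 j^{-4 + 6} + 5) pattern.


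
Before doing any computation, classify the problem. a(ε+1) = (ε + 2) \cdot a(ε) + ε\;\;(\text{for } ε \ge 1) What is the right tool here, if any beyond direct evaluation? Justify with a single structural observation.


Verdict: a summation factor — because the multiplier ε + 2 is index-dependent, divide through by its running product and sum the resulting differences.


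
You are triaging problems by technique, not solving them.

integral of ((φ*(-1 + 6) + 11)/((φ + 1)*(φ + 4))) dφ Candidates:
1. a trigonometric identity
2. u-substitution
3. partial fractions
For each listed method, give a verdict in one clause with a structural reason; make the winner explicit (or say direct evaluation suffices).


Diagnosis: partial fractions — the bottom factors while the top stays lower-degree — split into simple fractions and integrate piece by piece.
- a trigonometric identity: no sine or cosine appears, so there is nothing for a trigonometric identity to act on.
- u-substitution: no subexpression of the integrand serves as a whole-integral substitution inner — individual terms may offer their own, but none carries its derivative as a factor of the full integrand; a working change of variable would have to be constructed from outside the expression.
- partial fractions — yes — fits the structure here.


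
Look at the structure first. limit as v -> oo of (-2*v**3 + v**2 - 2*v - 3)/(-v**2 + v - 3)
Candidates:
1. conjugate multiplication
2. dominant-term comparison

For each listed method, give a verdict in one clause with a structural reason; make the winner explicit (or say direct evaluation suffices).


Method: dominant-term comparison — at large v only the top-degree terms survive; compare the leading terms and the limit falls out.
- conjugate multiplication: no difference of divergent radicals appears, so rationalizing has nothing to cancel.
- dominant-term comparison: applicable, and directly so.


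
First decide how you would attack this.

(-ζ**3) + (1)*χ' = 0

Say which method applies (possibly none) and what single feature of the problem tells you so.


Diagnosis: no special technique — solved for the derivative, χ never appears on the right — this is a direct integration in ζ, not a differential-equations problem at heart.


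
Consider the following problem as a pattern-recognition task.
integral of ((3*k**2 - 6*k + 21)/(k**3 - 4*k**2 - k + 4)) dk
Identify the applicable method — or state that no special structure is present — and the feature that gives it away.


Diagnosis: partial fractions — the bottom factors while the top stays lower-degree — split into simple fractions and integrate piece by piece.


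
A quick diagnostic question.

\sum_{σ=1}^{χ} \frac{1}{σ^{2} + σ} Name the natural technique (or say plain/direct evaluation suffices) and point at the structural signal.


Diagnosis: telescoping — the denominator's roots in \frac{1}{σ^{2} + σ} sit an integer apart: decomposition produces a self-cancelling chain.


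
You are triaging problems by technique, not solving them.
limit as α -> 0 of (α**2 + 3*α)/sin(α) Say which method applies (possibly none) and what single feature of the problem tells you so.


Technique: l'Hôpital's rule (0/0) — plug in 0: top and bottom both hit zero, so differentiate each and retry. A local series expansion at the point resolves it as well; the rule is the packaged version of that step.


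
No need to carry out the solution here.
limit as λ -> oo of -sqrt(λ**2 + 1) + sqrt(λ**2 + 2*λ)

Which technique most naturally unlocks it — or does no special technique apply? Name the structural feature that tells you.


Verdict: conjugate multiplication — two divergent pieces with a minus sign between them and a radical in the mix: rationalize sqrt(λ**2 + 2*λ) - sqrt(λ**2 + 1) before any limit law applies.


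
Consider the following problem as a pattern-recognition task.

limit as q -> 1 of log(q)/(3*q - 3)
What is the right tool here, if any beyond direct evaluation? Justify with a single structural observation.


Method: l'Hôpital's rule (0/0) — both numerator and denominator vanish at 1: the genuine 0/0 indeterminate that l'Hôpital exists for. One could equally expand both pieces locally and compare leading terms; the rule does that in one stroke.


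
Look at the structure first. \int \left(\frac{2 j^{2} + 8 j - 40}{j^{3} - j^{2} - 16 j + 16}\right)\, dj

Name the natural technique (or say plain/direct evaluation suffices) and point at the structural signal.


Diagnosis: partial fractions — once j^{3} - j^{2} - 16 j + 16 is factored, each root contributes a simple-fraction term; integrate them one at a time.


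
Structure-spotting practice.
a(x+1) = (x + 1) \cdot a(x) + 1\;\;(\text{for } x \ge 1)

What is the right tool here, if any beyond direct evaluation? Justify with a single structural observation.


Best approach: a summation factor — one-term recursion with variable weight x + 1 is solved by product normalization, not by root-finding.


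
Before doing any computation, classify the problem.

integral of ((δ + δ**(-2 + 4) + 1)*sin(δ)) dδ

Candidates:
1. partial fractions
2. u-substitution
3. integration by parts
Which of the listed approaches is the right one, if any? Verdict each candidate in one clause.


Technique: integration by parts — differentiate (δ + δ**(-2 + 4) + 1), integrate sin(δ): each pass lowers the polynomial degree, so parts terminates.
- partial fractions — the expression is not a ratio of polynomials that decomposes further.
- u-substitution — no subexpression of the integrand serves as a whole-integral substitution inner — individual terms may offer their own, but none carries its derivative as a factor of the full integrand; a working change of variable would have to be constructed from outside the expression.
- integration by parts — yes, a natural case for it.


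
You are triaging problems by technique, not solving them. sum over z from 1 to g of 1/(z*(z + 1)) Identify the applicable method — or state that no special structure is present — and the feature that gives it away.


Best approach: telescoping — poles of 1/(z*(z + 1)) differ by an integer, the telltale of a telescoping partial-fraction sum.


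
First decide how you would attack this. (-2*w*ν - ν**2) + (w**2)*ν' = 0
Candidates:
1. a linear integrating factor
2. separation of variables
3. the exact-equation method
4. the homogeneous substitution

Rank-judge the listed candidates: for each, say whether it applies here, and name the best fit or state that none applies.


Diagnosis: the homogeneous substitution — scaling w and ν together leaves the slope fixed — it depends only on ν/w, so substitute the ratio. Rearranged, this also fits the Bernoulli template directly; the homogeneous substitution reads the structure without the rearrangement.
- a linear integrating factor: the unknown enters nonlinearly (through a power, a denominator, or a transcendental function), which the linear integrating-factor recipe cannot absorb as-is — any repair would come from a preliminary substitution, not the factor.
- separation of variables: the two dependences do not factor apart.
- the exact-equation method — the cross partial derivatives disagree, so no single potential exists.
- the homogeneous substitution — yes — fits the structure here.


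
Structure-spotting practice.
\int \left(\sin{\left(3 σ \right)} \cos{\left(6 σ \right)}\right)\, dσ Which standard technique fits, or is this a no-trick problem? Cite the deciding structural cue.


Diagnosis: a trigonometric identity — mixed-frequency products such as \sin{\left(3 σ \right)} \cos{\left(6 σ \right)} are designed for the product-to-sum formula.


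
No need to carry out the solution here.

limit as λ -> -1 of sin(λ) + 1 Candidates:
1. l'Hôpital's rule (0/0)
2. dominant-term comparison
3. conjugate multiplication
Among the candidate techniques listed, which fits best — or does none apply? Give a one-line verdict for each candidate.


Best approach: no special technique — the expression is continuous at -1 — substitute and evaluate; no indeterminate form appears.
- l'Hôpital's rule (0/0): substituting the point produces a determinate value, not a 0 over 0 clash.
- dominant-term comparison — this limit is not decided by comparing polynomial growth at infinity.
- conjugate multiplication — there are no radicals in tension whose conjugate would simplify matters.


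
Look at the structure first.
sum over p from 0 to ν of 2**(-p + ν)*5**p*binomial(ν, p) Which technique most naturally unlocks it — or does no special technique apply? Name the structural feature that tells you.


Method: the binomial theorem — the binomial coefficients weight matched powers of 5 and 2, which is exactly the expansion of a binomial power.


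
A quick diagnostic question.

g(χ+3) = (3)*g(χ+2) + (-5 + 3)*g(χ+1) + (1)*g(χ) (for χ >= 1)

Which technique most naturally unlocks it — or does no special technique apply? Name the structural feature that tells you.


Method: the characteristic-root method — no index-dependence in the weights and nothing inhomogeneous: classic characteristic-equation setup.


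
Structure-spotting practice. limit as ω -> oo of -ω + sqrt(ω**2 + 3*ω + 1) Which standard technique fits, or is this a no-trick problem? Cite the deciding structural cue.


Verdict: conjugate multiplication — both pieces blow up but their difference is finite; the conjugate trick rationalizes sqrt(ω**2 + 3*ω + 1) - ω.


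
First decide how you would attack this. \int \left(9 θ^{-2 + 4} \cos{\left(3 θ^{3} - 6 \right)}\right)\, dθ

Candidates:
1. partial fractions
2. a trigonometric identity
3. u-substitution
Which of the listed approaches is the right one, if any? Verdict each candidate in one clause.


Method: u-substitution — collected, the integrand has one factor that is, up to a constant, the derivative of an inner expression the rest depends on — substitute for that inner expression.
- partial fractions: the expression is not a ratio of polynomials that decomposes further.
- a trigonometric identity — there is no trigonometric structure whose rewriting would simplify the integrand.
- u-substitution: a fit — the right tool for this form.


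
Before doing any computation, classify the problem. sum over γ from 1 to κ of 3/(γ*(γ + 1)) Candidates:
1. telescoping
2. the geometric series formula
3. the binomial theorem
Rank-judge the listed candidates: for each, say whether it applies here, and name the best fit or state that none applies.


Method: telescoping — split 3/(γ*(γ + 1)) by partial fractions and the pieces are one function at shifted arguments — interior terms cancel.
- telescoping: yes, a natural case for it.
- the geometric series formula — the ratio of consecutive terms depends on the index.
- the binomial theorem — no binomial coefficients pair up with complementary powers here.


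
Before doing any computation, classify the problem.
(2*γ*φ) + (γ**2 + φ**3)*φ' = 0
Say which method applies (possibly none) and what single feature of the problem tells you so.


Verdict: the exact-equation method — the cross partial derivatives of 2*γ*φ and γ**2 + φ**3 agree, so the left side is the total differential of one potential in γ and φ.


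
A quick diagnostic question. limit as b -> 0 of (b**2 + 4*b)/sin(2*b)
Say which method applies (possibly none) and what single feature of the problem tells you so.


Best approach: l'Hôpital's rule (0/0) — plug in 0: top and bottom both hit zero, so differentiate each and retry. The standard small-argument limits would also carry it; the rule is the systematic route.


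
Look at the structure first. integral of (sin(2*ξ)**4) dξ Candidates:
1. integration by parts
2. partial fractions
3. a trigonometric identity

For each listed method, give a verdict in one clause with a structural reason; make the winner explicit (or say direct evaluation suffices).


Diagnosis: a trigonometric identity — sin(2*ξ)**4 calls for power reduction: rewrite via double angles before any antiderivative is attempted.
- integration by parts: not the fit here: there is no polynomial factor to ladder down — parts can still close the trigonometric product by recursion, though the identity rewrite is the direct route.
- partial fractions: the expression is not a ratio of polynomials that decomposes further.
- a trigonometric identity — yes — fits the structure here.


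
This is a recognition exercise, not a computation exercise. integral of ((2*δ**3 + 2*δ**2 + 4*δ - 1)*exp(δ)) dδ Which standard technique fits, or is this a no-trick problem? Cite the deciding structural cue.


Method: integration by parts — the integrand splits as 2*δ**3 + 2*δ**2 + 4*δ - 1 times exp(δ) — repeatedly differentiating the polynomial part kills it, which is the parts ladder.


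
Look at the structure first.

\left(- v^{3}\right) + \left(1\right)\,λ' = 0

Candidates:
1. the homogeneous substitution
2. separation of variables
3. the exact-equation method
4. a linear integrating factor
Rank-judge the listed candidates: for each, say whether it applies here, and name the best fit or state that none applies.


Verdict: no special technique — solved for the derivative, λ never appears on the right — this is a direct integration in v, not a differential-equations problem at heart.
- the homogeneous substitution: the slope is not a function of the ratio of the variables alone.
- separation of variables — separation is only trivially available — with the unknown absent from the slope this is a direct integration, not a separation problem.
- the exact-equation method: with the unknown absent from both coefficients, the cross-partial test holds emptily — nothing for the exact method to work on.
- a linear integrating factor — with the unknown absent the integrating factor is a formality; direct integration is the working structure.


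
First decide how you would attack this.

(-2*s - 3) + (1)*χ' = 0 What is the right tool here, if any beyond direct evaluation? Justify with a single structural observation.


Technique: no special technique — solved for the derivative, χ never appears on the right — this is a direct integration in s, not a differential-equations problem at heart.


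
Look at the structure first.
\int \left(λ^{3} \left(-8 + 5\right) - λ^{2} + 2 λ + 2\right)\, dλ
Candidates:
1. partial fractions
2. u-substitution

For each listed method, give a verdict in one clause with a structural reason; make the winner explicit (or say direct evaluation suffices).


Technique: no special technique — nothing composite, nothing rational, nothing trigonometric — each constant-multiple power of λ integrates by the power rule alone.
- partial fractions: there is no rational-function structure to decompose.
- u-substitution — any workable substitution here is cosmetic — the integrand is already in directly integrable form.


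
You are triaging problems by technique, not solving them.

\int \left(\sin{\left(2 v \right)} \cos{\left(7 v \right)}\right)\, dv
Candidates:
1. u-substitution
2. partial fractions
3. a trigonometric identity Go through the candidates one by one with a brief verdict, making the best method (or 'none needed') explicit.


Diagnosis: a trigonometric identity — the product \sin{\left(2 v \right)} \cos{\left(7 v \right)} converts to a sum of single-frequency sinusoids via the product-to-sum identity.
- u-substitution: no subexpression of the integrand serves as a whole-integral substitution inner — individual terms may offer their own, but none carries its derivative as a factor of the full integrand; a working change of variable would have to be constructed from outside the expression.
- partial fractions — the expression is not a ratio of polynomials that decomposes further.
- a trigonometric identity: applies; the problem has the shape this method handles.


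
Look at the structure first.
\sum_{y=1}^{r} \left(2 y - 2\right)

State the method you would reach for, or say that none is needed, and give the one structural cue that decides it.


Diagnosis: no special technique — every summand is a constant multiple of a power of y — apply the standard power-sum identities one degree at a time.


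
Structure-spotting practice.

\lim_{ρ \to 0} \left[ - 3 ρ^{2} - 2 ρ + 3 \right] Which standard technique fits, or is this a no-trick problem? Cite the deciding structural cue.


Best approach: no special technique — the expression is continuous at the evaluation point — substitute directly; no indeterminate form appears.


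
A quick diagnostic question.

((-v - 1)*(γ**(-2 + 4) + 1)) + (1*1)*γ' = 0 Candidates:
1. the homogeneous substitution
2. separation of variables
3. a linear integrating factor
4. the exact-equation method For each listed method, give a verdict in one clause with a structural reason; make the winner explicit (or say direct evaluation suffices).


Verdict: separation of variables — all dependence on the two variables factors apart, the defining separable shape.
- the homogeneous substitution: the slope does not depend on the ratio of the variables alone.
- separation of variables — applicable, and directly so.
- a linear integrating factor — a nonlinear term in the unknown puts this outside the integrating-factor template.
- the exact-equation method — the mixed-partials test fails on this split — it is not an exact differential as presented.


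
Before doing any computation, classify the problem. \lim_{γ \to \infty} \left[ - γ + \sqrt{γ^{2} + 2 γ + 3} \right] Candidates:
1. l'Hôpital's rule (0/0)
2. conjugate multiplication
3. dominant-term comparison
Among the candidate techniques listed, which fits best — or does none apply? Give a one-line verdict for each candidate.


Diagnosis: conjugate multiplication — the ∞ − ∞ radical form is the exact trigger for the conjugate maneuver.
- l'Hôpital's rule (0/0) — substitution produces ∞ − ∞ rather than a vanishing quotient; the rule needs a 0/0 ratio to act on.
- conjugate multiplication — yes, a natural case for it.
- dominant-term comparison: no dominant power emerges to decide the limit by degree comparison.


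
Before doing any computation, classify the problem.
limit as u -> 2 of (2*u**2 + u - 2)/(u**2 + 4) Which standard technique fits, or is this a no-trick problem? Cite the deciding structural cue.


Best approach: no special technique — no denominator vanishes and nothing blows up at 2: direct substitution is the whole computation.


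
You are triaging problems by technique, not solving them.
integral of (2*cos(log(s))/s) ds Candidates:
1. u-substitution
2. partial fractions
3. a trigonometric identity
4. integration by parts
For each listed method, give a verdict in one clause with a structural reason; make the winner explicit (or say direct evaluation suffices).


Diagnosis: u-substitution — the only nontrivial dependence routes through log(s), whose derivative supplies the leftover factor up to a constant multiple — u = log(s) flattens it.
- u-substitution — applicable, and directly so.
- partial fractions: the expression is not a ratio of polynomials that decomposes further.
- a trigonometric identity — there is no trigonometric structure whose rewriting would simplify the integrand.
- integration by parts — the nonconstant-polynomial-times-standard-kernel pattern (an exp, sine, cosine, or logarithm partner) is absent.


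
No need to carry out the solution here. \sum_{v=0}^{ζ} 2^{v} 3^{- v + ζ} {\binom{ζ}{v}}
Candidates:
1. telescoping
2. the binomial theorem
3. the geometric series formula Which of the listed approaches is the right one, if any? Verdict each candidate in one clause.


Diagnosis: the binomial theorem — binomial coefficients against complementary powers of 2 and 3: recognize the binomial expansion and resum.
- telescoping — in the displayed form, no term reappears at a neighboring index to cancel against.
- the binomial theorem: yes, a natural case for it.
- the geometric series formula — dividing successive terms gives an index-dependent quantity, not a constant.


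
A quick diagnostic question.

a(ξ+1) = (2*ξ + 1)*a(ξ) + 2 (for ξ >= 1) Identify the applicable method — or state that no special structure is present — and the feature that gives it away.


Diagnosis: a summation factor — rescale the sequence by the product of the weights 2*ξ + 1 so far — the recurrence collapses to a plain running sum.


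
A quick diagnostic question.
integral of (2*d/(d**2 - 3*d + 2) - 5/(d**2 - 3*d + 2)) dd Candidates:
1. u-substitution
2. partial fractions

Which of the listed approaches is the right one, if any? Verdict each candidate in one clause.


Diagnosis: partial fractions — the bottom, d**2 - 3*d + 2, comes apart into simple factors, and a proper rational function over split factors decomposes.
- u-substitution — no subexpression of the integrand pairs with its own derivative as a factor — individual terms may offer their own substitutions, but any change of variable covering the whole integral would have to be constructed from outside the expression.
- partial fractions — yes, a natural case for it.


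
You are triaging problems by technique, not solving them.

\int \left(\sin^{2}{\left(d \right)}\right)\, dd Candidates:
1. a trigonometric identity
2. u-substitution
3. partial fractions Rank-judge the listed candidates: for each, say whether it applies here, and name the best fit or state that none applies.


Method: a trigonometric identity — even powers like \sin^{2}{\left(d \right)} never integrate directly; the half-angle identity lowers the degree first.
- a trigonometric identity: a fit — the right tool for this form.
- u-substitution: no subexpression of the integrand serves as a whole-integral substitution inner — individual terms may offer their own, but none carries its derivative as a factor of the full integrand; a working change of variable would have to be constructed from outside the expression.
- partial fractions — the expression is not a ratio of polynomials that decomposes further.


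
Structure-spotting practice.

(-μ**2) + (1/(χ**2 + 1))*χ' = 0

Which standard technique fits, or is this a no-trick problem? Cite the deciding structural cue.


Technique: separation of variables — separating collects all χ-dependence with the derivative and leaves all μ-dependence opposite: variables separate. One could also solve this as an exact equation; with each coefficient in its own variable, separating is the same work with fewer steps.


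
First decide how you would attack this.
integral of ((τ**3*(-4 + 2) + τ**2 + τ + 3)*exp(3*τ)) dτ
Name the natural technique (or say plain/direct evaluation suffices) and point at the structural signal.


Diagnosis: integration by parts — differentiate (τ**3*(-4 + 2) + τ**2 + τ + 3), integrate exp(3*τ): each pass lowers the polynomial degree, so parts terminates.
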